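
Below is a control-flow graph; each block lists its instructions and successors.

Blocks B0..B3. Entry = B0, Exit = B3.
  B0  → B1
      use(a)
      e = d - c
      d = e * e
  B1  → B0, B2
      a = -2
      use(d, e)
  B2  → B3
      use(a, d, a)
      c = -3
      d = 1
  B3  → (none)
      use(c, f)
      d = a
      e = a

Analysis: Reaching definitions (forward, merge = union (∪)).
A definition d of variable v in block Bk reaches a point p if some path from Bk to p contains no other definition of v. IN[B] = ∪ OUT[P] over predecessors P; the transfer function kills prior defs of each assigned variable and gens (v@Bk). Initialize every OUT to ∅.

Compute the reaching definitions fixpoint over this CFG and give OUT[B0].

Fixpoint table:
  B0:  IN={a@B1, d@B0, e@B0}  OUT={a@B1, d@B0, e@B0}
  B1:  IN={a@B1, d@B0, e@B0}  OUT={a@B1, d@B0, e@B0}
  B2:  IN={a@B1, d@B0, e@B0}  OUT={a@B1, c@B2, d@B2, e@B0}
  B3:  IN={a@B1, c@B2, d@B2, e@B0}  OUT={a@B1, c@B2, d@B3, e@B3}

Merge at B0 (entry node, so the boundary value {} is joined with the incoming edge(s)): IN[B0] = {} ⊔ OUT[B1] = {a@B1, d@B0, e@B0}
Applying B0's transfer function to that IN value gives OUT[B0] (row B0 above).

Answer: {a@B1, d@B0, e@B0}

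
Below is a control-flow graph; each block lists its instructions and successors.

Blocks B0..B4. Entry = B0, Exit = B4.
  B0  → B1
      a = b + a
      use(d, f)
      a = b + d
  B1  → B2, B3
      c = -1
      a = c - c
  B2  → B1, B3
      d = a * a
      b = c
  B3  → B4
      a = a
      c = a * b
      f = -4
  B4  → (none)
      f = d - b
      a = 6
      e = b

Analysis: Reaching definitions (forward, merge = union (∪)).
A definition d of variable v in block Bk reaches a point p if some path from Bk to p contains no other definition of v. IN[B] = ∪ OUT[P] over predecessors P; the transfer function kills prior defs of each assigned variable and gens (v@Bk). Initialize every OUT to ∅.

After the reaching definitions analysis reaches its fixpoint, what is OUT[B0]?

Converged values:
  B0:   IN={}   OUT={a@B0}
  B1:   IN={a@B0, a@B1, b@B2, c@B1, d@B2}   OUT={a@B1, b@B2, c@B1, d@B2}
  B2:   IN={a@B1, b@B2, c@B1, d@B2}   OUT={a@B1, b@B2, c@B1, d@B2}
  B3:   IN={a@B1, b@B2, c@B1, d@B2}   OUT={a@B3, b@B2, c@B3, d@B2, f@B3}
  B4:   IN={a@B3, b@B2, c@B3, d@B2, f@B3}   OUT={a@B4, b@B2, c@B3, d@B2, e@B4, f@B4}

B0 is the boundary node: IN[B0] = {}
Applying B0's transfer function to that IN value gives OUT[B0] (row B0 above).

Answer: {a@B0}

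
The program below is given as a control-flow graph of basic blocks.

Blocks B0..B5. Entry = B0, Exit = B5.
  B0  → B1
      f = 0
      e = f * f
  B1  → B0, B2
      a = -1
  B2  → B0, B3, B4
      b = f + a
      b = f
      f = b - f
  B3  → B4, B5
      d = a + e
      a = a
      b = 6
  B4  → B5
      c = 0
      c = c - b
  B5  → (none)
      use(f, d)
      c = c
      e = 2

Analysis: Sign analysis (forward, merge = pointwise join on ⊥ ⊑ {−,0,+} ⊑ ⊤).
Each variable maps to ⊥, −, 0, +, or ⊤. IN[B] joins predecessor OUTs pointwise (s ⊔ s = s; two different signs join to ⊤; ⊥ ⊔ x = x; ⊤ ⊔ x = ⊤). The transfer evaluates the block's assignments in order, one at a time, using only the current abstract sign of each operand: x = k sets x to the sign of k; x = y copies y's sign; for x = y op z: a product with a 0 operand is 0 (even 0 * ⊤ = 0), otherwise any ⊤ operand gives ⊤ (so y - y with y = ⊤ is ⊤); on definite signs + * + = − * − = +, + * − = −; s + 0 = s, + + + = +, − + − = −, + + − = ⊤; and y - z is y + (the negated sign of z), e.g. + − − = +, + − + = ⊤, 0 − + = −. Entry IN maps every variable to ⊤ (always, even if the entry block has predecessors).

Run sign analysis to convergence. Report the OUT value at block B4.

Answer: {a: -, b: ⊤, c: ⊤, d: ⊤, e: 0, f: 0}

Derivation:
Converged values:
  B0:  IN=(all ⊤)  OUT={e:0, f:0; rest ⊤}
  B1:  IN={e:0, f:0; rest ⊤}  OUT={a:-, e:0, f:0; rest ⊤}
  B2:  IN={a:-, e:0, f:0; rest ⊤}  OUT={a:-, b:0, e:0, f:0; rest ⊤}
  B3:  IN={a:-, b:0, e:0, f:0; rest ⊤}  OUT={a:-, b:+, d:-, e:0, f:0; rest ⊤}
  B4:  IN={a:-, e:0, f:0; rest ⊤}  OUT={a:-, e:0, f:0; rest ⊤}
  B5:  IN={a:-, e:0, f:0; rest ⊤}  OUT={a:-, e:+, f:0; rest ⊤}

Merge at B4: IN[B4] = OUT[B2] ⊔ OUT[B3] = {a: -, b: ⊤, c: ⊤, d: ⊤, e: 0, f: 0}
Applying B4's transfer function to that IN value gives OUT[B4] (row B4 above).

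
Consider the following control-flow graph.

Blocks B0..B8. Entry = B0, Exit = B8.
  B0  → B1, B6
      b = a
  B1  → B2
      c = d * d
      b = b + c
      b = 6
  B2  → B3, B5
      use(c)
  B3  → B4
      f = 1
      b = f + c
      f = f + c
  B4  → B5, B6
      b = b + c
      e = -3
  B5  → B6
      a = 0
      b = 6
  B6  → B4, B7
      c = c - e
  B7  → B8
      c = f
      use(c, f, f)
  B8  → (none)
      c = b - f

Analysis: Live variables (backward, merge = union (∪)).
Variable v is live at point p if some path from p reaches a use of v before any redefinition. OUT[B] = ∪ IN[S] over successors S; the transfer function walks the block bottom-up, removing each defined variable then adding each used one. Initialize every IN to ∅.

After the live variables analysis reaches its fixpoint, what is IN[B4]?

Converged values:
  B0:   IN={a, c, d, e, f}   OUT={b, c, d, e, f}
  B1:   IN={b, d, e, f}   OUT={c, e, f}
  B2:   IN={c, e, f}   OUT={c, e, f}
  B3:   IN={c}   OUT={b, c, f}
  B4:   IN={b, c, f}   OUT={b, c, e, f}
  B5:   IN={c, e, f}   OUT={b, c, e, f}
  B6:   IN={b, c, e, f}   OUT={b, c, f}
  B7:   IN={b, f}   OUT={b, f}
  B8:   IN={b, f}   OUT={}

Merge at B4: OUT[B4] = IN[B5] ⊔ IN[B6] = {b, c, e, f}
Applying B4's transfer function to that OUT value gives IN[B4] (row B4 above).

Answer: {b, c, f}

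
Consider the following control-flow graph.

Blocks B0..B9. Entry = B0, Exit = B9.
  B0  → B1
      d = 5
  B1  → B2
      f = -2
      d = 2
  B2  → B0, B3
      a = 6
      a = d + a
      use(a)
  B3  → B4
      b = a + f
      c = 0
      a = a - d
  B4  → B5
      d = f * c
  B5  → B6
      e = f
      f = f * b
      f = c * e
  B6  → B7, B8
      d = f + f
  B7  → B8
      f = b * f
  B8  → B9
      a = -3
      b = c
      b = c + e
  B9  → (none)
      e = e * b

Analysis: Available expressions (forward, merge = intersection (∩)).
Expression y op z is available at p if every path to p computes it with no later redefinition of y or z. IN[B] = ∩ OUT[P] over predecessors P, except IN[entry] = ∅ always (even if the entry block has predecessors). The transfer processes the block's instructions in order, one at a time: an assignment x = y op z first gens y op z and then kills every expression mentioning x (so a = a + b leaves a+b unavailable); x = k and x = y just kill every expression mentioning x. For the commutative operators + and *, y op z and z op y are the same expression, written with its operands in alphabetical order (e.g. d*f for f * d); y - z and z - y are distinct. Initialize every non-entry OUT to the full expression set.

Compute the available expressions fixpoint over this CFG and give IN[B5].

Per-block solution:
  B0: | IN={} | OUT={}
  B1: | IN={} | OUT={}
  B2: | IN={} | OUT={}
  B3: | IN={} | OUT={}
  B4: | IN={} | OUT={c*f}
  B5: | IN={c*f} | OUT={c*e}
  B6: | IN={c*e} | OUT={c*e, f+f}
  B7: | IN={c*e, f+f} | OUT={c*e}
  B8: | IN={c*e} | OUT={c*e, c+e}
  B9: | IN={c*e, c+e} | OUT={}

Merge at B5: IN[B5] = OUT[B4] = {c*f}

Answer: {c*f}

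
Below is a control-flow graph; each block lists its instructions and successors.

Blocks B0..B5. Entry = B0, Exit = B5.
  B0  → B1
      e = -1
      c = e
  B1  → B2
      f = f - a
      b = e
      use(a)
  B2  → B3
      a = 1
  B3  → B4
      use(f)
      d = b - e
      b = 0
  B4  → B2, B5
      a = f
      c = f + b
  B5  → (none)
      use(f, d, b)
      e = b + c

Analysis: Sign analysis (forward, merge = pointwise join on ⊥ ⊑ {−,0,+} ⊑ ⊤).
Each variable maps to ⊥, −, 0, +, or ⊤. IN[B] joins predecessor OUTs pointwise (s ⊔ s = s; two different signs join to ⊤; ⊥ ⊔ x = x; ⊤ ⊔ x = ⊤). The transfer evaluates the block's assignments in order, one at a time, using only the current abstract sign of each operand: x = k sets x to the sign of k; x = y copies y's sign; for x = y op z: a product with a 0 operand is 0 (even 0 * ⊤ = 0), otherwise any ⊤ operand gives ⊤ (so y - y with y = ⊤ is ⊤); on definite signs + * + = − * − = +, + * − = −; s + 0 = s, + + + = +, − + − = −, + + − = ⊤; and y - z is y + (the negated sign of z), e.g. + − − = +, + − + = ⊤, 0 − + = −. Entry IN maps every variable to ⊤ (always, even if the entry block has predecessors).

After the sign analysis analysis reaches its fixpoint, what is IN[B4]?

Per-block solution:
  B0:  IN=(all ⊤)  OUT={c:-, e:-; rest ⊤}
  B1:  IN={c:-, e:-; rest ⊤}  OUT={b:-, c:-, e:-; rest ⊤}
  B2:  IN={e:-; rest ⊤}  OUT={a:+, e:-; rest ⊤}
  B3:  IN={a:+, e:-; rest ⊤}  OUT={a:+, b:0, e:-; rest ⊤}
  B4:  IN={a:+, b:0, e:-; rest ⊤}  OUT={b:0, e:-; rest ⊤}
  B5:  IN={b:0, e:-; rest ⊤}  OUT={b:0; rest ⊤}

Merge at B4: IN[B4] = OUT[B3] = {a: +, b: 0, c: ⊤, d: ⊤, e: -, f: ⊤}

Answer: {a: +, b: 0, c: ⊤, d: ⊤, e: -, f: ⊤}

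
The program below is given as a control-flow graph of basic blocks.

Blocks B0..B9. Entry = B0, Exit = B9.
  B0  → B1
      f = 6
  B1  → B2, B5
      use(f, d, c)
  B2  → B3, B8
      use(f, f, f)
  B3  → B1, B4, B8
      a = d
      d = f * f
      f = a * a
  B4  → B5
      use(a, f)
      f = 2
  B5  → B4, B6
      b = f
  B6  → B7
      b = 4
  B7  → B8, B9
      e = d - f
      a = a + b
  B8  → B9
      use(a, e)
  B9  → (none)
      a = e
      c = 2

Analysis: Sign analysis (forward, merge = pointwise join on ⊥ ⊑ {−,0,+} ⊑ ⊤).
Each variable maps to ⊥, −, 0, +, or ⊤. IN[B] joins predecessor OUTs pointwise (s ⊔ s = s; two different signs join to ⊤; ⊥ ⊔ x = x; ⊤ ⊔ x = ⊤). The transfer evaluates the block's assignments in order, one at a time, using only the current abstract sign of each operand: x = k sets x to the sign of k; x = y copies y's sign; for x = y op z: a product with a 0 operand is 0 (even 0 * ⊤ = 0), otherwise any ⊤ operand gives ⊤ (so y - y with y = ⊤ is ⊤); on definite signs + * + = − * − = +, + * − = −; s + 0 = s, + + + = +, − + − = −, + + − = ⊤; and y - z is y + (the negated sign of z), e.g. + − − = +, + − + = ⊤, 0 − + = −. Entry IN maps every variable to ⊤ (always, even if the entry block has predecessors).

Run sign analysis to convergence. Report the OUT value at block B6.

Converged values:
  B0:   IN=(all ⊤)   OUT={f:+; rest ⊤}
  B1:   IN=(all ⊤)   OUT=(all ⊤)
  B2:   IN=(all ⊤)   OUT=(all ⊤)
  B3:   IN=(all ⊤)   OUT=(all ⊤)
  B4:   IN=(all ⊤)   OUT={f:+; rest ⊤}
  B5:   IN=(all ⊤)   OUT=(all ⊤)
  B6:   IN=(all ⊤)   OUT={b:+; rest ⊤}
  B7:   IN={b:+; rest ⊤}   OUT={b:+; rest ⊤}
  B8:   IN=(all ⊤)   OUT=(all ⊤)
  B9:   IN=(all ⊤)   OUT={c:+; rest ⊤}

Merge at B6: IN[B6] = OUT[B5] = {a: ⊤, b: ⊤, c: ⊤, d: ⊤, e: ⊤, f: ⊤}
Applying B6's transfer function to that IN value gives OUT[B6] (row B6 above).

Answer: {a: ⊤, b: +, c: ⊤, d: ⊤, e: ⊤, f: ⊤}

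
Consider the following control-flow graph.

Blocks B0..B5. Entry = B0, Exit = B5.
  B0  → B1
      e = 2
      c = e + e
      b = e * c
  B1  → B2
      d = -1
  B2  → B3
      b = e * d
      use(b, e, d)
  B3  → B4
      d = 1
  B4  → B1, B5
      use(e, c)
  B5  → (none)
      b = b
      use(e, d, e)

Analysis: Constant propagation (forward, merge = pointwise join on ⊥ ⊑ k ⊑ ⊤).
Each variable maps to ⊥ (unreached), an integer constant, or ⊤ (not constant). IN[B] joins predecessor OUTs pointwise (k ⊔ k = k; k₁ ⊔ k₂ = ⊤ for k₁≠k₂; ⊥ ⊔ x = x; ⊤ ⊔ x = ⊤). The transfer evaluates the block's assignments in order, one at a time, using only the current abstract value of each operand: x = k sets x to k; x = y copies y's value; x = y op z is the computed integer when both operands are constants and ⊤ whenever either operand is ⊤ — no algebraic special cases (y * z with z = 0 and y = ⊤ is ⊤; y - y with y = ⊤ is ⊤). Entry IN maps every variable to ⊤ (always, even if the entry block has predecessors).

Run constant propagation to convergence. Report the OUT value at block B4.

Answer: {a: ⊤, b: -2, c: 4, d: 1, e: 2, f: ⊤}

Working:
Converged values:
  B0: | IN=(all ⊤) | OUT={b:8, c:4, e:2; rest ⊤}
  B1: | IN={c:4, e:2; rest ⊤} | OUT={c:4, d:-1, e:2; rest ⊤}
  B2: | IN={c:4, d:-1, e:2; rest ⊤} | OUT={b:-2, c:4, d:-1, e:2; rest ⊤}
  B3: | IN={b:-2, c:4, d:-1, e:2; rest ⊤} | OUT={b:-2, c:4, d:1, e:2; rest ⊤}
  B4: | IN={b:-2, c:4, d:1, e:2; rest ⊤} | OUT={b:-2, c:4, d:1, e:2; rest ⊤}
  B5: | IN={b:-2, c:4, d:1, e:2; rest ⊤} | OUT={b:-2, c:4, d:1, e:2; rest ⊤}

Merge at B4: IN[B4] = OUT[B3] = {a: ⊤, b: -2, c: 4, d: 1, e: 2, f: ⊤}
Applying B4's transfer function to that IN value gives OUT[B4] (row B4 above).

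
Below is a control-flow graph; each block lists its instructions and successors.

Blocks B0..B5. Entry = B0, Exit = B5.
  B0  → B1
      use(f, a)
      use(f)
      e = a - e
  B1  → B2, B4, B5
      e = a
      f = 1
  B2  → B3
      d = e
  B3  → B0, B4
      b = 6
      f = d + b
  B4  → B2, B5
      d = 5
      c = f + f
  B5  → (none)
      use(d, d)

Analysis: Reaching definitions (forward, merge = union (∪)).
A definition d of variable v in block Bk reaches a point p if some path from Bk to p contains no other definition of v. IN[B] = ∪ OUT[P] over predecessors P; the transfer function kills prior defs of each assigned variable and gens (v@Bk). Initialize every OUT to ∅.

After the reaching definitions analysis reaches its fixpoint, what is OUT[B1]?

Answer: {b@B3, c@B4, d@B2, e@B1, f@B1}

Derivation:
Per-block solution:
  B0:   IN={b@B3, c@B4, d@B2, e@B1, f@B3}   OUT={b@B3, c@B4, d@B2, e@B0, f@B3}
  B1:   IN={b@B3, c@B4, d@B2, e@B0, f@B3}   OUT={b@B3, c@B4, d@B2, e@B1, f@B1}
  B2:   IN={b@B3, c@B4, d@B2, d@B4, e@B1, f@B1, f@B3}   OUT={b@B3, c@B4, d@B2, e@B1, f@B1, f@B3}
  B3:   IN={b@B3, c@B4, d@B2, e@B1, f@B1, f@B3}   OUT={b@B3, c@B4, d@B2, e@B1, f@B3}
  B4:   IN={b@B3, c@B4, d@B2, e@B1, f@B1, f@B3}   OUT={b@B3, c@B4, d@B4, e@B1, f@B1, f@B3}
  B5:   IN={b@B3, c@B4, d@B2, d@B4, e@B1, f@B1, f@B3}   OUT={b@B3, c@B4, d@B2, d@B4, e@B1, f@B1, f@B3}

Merge at B1: IN[B1] = OUT[B0] = {b@B3, c@B4, d@B2, e@B0, f@B3}
Applying B1's transfer function to that IN value gives OUT[B1] (row B1 above).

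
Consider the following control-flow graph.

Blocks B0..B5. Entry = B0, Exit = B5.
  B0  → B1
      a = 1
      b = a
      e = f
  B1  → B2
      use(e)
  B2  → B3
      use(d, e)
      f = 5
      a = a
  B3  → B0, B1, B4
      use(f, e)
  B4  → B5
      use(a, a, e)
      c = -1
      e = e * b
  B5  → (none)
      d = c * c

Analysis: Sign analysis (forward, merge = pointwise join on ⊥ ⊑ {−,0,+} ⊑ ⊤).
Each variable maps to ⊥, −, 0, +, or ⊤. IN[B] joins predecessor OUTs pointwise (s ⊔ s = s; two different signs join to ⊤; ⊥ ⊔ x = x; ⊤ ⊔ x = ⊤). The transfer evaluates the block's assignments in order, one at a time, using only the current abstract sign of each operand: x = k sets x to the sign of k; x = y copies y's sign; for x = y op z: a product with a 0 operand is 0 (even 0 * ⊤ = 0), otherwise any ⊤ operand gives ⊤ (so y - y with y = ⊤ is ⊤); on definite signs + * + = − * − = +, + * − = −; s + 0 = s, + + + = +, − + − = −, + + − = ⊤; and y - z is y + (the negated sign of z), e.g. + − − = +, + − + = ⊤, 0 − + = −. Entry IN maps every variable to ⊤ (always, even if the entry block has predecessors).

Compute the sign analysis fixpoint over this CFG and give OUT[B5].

Converged values:
  B0: | IN=(all ⊤) | OUT={a:+, b:+; rest ⊤}
  B1: | IN={a:+, b:+; rest ⊤} | OUT={a:+, b:+; rest ⊤}
  B2: | IN={a:+, b:+; rest ⊤} | OUT={a:+, b:+, f:+; rest ⊤}
  B3: | IN={a:+, b:+, f:+; rest ⊤} | OUT={a:+, b:+, f:+; rest ⊤}
  B4: | IN={a:+, b:+, f:+; rest ⊤} | OUT={a:+, b:+, c:-, f:+; rest ⊤}
  B5: | IN={a:+, b:+, c:-, f:+; rest ⊤} | OUT={a:+, b:+, c:-, d:+, f:+; rest ⊤}

Merge at B5: IN[B5] = OUT[B4] = {a: +, b: +, c: -, d: ⊤, e: ⊤, f: +}
Applying B5's transfer function to that IN value gives OUT[B5] (row B5 above).

Answer: {a: +, b: +, c: -, d: +, e: ⊤, f: +}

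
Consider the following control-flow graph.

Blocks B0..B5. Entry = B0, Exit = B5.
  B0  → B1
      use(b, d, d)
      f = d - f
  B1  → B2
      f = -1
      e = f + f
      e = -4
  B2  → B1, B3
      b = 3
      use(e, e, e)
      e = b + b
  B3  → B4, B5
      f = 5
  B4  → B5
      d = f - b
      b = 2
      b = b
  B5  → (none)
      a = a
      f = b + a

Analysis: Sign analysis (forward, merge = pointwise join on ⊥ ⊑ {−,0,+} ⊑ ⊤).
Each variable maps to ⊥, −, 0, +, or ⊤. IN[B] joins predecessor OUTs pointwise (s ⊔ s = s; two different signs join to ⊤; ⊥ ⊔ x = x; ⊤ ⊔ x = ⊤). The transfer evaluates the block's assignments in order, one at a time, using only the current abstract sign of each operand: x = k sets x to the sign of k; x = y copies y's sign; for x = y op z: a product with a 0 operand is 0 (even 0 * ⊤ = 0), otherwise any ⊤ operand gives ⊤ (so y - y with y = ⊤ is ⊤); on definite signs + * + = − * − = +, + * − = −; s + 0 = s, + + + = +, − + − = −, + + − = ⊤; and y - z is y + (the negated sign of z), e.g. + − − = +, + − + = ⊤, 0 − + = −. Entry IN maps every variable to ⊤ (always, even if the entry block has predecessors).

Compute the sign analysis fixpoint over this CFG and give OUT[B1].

Converged values:
  B0:   IN=(all ⊤)   OUT=(all ⊤)
  B1:   IN=(all ⊤)   OUT={e:-, f:-; rest ⊤}
  B2:   IN={e:-, f:-; rest ⊤}   OUT={b:+, e:+, f:-; rest ⊤}
  B3:   IN={b:+, e:+, f:-; rest ⊤}   OUT={b:+, e:+, f:+; rest ⊤}
  B4:   IN={b:+, e:+, f:+; rest ⊤}   OUT={b:+, e:+, f:+; rest ⊤}
  B5:   IN={b:+, e:+, f:+; rest ⊤}   OUT={b:+, e:+; rest ⊤}

Merge at B1: IN[B1] = OUT[B0] ⊔ OUT[B2] = {a: ⊤, b: ⊤, c: ⊤, d: ⊤, e: ⊤, f: ⊤}
Applying B1's transfer function to that IN value gives OUT[B1] (row B1 above).

Answer: {a: ⊤, b: ⊤, c: ⊤, d: ⊤, e: -, f: -}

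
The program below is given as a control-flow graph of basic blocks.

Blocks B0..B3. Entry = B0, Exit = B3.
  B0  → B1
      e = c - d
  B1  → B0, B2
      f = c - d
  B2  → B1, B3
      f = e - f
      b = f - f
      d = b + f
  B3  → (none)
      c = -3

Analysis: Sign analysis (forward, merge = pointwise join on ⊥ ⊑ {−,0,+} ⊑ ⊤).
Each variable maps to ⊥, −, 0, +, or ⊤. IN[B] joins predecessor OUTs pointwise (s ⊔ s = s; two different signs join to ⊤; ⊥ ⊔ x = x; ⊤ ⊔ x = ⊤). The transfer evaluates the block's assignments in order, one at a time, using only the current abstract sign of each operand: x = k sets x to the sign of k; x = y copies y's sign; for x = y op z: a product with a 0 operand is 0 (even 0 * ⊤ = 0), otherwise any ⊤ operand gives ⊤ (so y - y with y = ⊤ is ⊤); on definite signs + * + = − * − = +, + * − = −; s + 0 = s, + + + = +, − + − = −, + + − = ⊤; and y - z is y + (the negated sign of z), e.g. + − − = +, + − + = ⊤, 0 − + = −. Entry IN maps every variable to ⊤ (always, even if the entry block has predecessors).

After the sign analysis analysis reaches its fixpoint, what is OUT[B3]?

Answer: {a: ⊤, b: ⊤, c: -, d: ⊤, e: ⊤, f: ⊤}

Trace:
Per-block solution:
  B0:   IN=(all ⊤)   OUT=(all ⊤)
  B1:   IN=(all ⊤)   OUT=(all ⊤)
  B2:   IN=(all ⊤)   OUT=(all ⊤)
  B3:   IN=(all ⊤)   OUT={c:-; rest ⊤}

Merge at B3: IN[B3] = OUT[B2] = {a: ⊤, b: ⊤, c: ⊤, d: ⊤, e: ⊤, f: ⊤}
Applying B3's transfer function to that IN value gives OUT[B3] (row B3 above).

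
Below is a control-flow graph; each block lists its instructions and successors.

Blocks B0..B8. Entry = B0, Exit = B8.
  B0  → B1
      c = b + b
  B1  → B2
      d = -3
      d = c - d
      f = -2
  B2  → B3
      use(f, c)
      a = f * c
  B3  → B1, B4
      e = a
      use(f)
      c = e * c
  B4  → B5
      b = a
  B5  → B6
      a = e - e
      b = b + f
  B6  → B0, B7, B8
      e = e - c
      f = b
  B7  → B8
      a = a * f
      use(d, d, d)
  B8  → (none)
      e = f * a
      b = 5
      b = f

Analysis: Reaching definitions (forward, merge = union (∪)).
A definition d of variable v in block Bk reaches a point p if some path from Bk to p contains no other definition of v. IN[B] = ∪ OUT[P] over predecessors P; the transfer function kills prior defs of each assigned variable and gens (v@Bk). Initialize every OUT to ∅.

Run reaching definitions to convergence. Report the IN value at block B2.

Per-block solution:
  B0:  IN={a@B5, b@B5, c@B3, d@B1, e@B6, f@B6}  OUT={a@B5, b@B5, c@B0, d@B1, e@B6, f@B6}
  B1:  IN={a@B2, a@B5, b@B5, c@B0, c@B3, d@B1, e@B3, e@B6, f@B1, f@B6}  OUT={a@B2, a@B5, b@B5, c@B0, c@B3, d@B1, e@B3, e@B6, f@B1}
  B2:  IN={a@B2, a@B5, b@B5, c@B0, c@B3, d@B1, e@B3, e@B6, f@B1}  OUT={a@B2, b@B5, c@B0, c@B3, d@B1, e@B3, e@B6, f@B1}
  B3:  IN={a@B2, b@B5, c@B0, c@B3, d@B1, e@B3, e@B6, f@B1}  OUT={a@B2, b@B5, c@B3, d@B1, e@B3, f@B1}
  B4:  IN={a@B2, b@B5, c@B3, d@B1, e@B3, f@B1}  OUT={a@B2, b@B4, c@B3, d@B1, e@B3, f@B1}
  B5:  IN={a@B2, b@B4, c@B3, d@B1, e@B3, f@B1}  OUT={a@B5, b@B5, c@B3, d@B1, e@B3, f@B1}
  B6:  IN={a@B5, b@B5, c@B3, d@B1, e@B3, f@B1}  OUT={a@B5, b@B5, c@B3, d@B1, e@B6, f@B6}
  B7:  IN={a@B5, b@B5, c@B3, d@B1, e@B6, f@B6}  OUT={a@B7, b@B5, c@B3, d@B1, e@B6, f@B6}
  B8:  IN={a@B5, a@B7, b@B5, c@B3, d@B1, e@B6, f@B6}  OUT={a@B5, a@B7, b@B8, c@B3, d@B1, e@B8, f@B6}

Merge at B2: IN[B2] = OUT[B1] = {a@B2, a@B5, b@B5, c@B0, c@B3, d@B1, e@B3, e@B6, f@B1}

Answer: {a@B2, a@B5, b@B5, c@B0, c@B3, d@B1, e@B3, e@B6, f@B1}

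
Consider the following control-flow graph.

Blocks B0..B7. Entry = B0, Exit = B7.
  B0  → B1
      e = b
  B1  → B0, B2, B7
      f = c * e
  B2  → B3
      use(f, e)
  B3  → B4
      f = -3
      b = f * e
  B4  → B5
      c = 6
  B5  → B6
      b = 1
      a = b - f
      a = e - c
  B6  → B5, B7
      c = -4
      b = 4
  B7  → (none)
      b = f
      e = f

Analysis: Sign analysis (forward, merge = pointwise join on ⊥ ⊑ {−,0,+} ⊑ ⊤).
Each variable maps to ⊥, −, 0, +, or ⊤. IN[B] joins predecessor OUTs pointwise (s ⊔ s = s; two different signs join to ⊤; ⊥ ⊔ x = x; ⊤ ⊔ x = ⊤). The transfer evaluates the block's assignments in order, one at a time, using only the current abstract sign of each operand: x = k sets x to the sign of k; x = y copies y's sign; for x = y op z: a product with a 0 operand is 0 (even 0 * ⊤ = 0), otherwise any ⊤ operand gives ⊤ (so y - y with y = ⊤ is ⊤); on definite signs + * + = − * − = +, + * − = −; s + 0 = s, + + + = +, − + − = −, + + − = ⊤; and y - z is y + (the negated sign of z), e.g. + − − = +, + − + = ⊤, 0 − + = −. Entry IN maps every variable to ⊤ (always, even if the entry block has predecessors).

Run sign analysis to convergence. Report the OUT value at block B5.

Per-block solution:
  B0: | IN=(all ⊤) | OUT=(all ⊤)
  B1: | IN=(all ⊤) | OUT=(all ⊤)
  B2: | IN=(all ⊤) | OUT=(all ⊤)
  B3: | IN=(all ⊤) | OUT={f:-; rest ⊤}
  B4: | IN={f:-; rest ⊤} | OUT={c:+, f:-; rest ⊤}
  B5: | IN={f:-; rest ⊤} | OUT={b:+, f:-; rest ⊤}
  B6: | IN={b:+, f:-; rest ⊤} | OUT={b:+, c:-, f:-; rest ⊤}
  B7: | IN=(all ⊤) | OUT=(all ⊤)

Merge at B5: IN[B5] = OUT[B4] ⊔ OUT[B6] = {a: ⊤, b: ⊤, c: ⊤, d: ⊤, e: ⊤, f: -}
Applying B5's transfer function to that IN value gives OUT[B5] (row B5 above).

Answer: {a: ⊤, b: +, c: ⊤, d: ⊤, e: ⊤, f: -}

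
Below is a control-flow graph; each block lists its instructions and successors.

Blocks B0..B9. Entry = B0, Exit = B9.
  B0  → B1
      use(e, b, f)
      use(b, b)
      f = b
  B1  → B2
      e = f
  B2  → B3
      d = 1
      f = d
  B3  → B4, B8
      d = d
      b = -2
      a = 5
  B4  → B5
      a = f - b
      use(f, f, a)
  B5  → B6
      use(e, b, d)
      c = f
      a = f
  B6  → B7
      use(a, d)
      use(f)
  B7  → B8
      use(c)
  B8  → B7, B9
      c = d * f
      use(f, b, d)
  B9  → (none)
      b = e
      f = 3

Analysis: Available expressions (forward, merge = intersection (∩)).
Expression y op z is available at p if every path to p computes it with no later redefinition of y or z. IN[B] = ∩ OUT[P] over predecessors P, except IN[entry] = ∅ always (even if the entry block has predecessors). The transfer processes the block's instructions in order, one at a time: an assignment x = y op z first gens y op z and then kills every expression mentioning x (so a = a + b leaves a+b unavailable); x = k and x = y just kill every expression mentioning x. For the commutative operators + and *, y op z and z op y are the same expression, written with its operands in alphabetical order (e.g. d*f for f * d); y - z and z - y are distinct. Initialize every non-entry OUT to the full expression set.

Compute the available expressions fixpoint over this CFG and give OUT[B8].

Answer: {d*f}

Trace:
Per-block solution:
  B0:   IN={}   OUT={}
  B1:   IN={}   OUT={}
  B2:   IN={}   OUT={}
  B3:   IN={}   OUT={}
  B4:   IN={}   OUT={f-b}
  B5:   IN={f-b}   OUT={f-b}
  B6:   IN={f-b}   OUT={f-b}
  B7:   IN={}   OUT={}
  B8:   IN={}   OUT={d*f}
  B9:   IN={d*f}   OUT={}

Merge at B8: IN[B8] = OUT[B3] ∩ OUT[B7] = {}
Applying B8's transfer function to that IN value gives OUT[B8] (row B8 above).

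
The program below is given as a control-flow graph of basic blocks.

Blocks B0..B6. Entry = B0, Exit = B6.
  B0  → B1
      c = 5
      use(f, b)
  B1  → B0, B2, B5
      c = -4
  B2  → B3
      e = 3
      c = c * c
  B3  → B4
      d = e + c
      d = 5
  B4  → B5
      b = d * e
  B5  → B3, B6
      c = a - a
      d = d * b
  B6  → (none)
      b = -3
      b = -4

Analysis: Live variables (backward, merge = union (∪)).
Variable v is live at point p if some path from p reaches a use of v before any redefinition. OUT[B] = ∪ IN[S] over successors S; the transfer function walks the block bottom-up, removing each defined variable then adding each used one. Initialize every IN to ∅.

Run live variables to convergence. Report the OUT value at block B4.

Per-block solution:
  B0:   IN={a, b, d, e, f}   OUT={a, b, d, e, f}
  B1:   IN={a, b, d, e, f}   OUT={a, b, c, d, e, f}
  B2:   IN={a, c}   OUT={a, c, e}
  B3:   IN={a, c, e}   OUT={a, d, e}
  B4:   IN={a, d, e}   OUT={a, b, d, e}
  B5:   IN={a, b, d, e}   OUT={a, c, e}
  B6:   IN={}   OUT={}

Merge at B4: OUT[B4] = IN[B5] = {a, b, d, e}

Answer: {a, b, d, e}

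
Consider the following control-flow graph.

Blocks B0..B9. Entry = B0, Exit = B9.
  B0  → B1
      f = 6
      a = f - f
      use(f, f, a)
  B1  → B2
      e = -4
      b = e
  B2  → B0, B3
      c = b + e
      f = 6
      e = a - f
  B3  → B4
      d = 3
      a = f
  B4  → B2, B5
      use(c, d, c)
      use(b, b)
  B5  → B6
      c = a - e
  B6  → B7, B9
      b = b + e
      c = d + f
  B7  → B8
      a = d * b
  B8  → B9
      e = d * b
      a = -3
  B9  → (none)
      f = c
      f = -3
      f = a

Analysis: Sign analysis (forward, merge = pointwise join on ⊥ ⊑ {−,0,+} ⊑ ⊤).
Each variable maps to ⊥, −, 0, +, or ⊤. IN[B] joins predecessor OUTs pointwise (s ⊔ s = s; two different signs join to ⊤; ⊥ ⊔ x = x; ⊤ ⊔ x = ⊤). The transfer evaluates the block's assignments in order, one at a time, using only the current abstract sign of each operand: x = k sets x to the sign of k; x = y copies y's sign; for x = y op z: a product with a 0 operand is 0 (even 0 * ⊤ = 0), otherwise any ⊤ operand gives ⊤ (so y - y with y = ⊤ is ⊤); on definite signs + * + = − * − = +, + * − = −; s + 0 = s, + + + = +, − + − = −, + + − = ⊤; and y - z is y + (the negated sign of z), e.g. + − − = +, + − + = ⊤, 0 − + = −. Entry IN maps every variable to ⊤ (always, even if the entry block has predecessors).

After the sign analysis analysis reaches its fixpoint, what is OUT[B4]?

Answer: {a: +, b: -, c: ⊤, d: +, e: ⊤, f: +}

Trace:
Converged values:
  B0: | IN=(all ⊤) | OUT={f:+; rest ⊤}
  B1: | IN={f:+; rest ⊤} | OUT={b:-, e:-, f:+; rest ⊤}
  B2: | IN={b:-, f:+; rest ⊤} | OUT={b:-, f:+; rest ⊤}
  B3: | IN={b:-, f:+; rest ⊤} | OUT={a:+, b:-, d:+, f:+; rest ⊤}
  B4: | IN={a:+, b:-, d:+, f:+; rest ⊤} | OUT={a:+, b:-, d:+, f:+; rest ⊤}
  B5: | IN={a:+, b:-, d:+, f:+; rest ⊤} | OUT={a:+, b:-, d:+, f:+; rest ⊤}
  B6: | IN={a:+, b:-, d:+, f:+; rest ⊤} | OUT={a:+, c:+, d:+, f:+; rest ⊤}
  B7: | IN={a:+, c:+, d:+, f:+; rest ⊤} | OUT={c:+, d:+, f:+; rest ⊤}
  B8: | IN={c:+, d:+, f:+; rest ⊤} | OUT={a:-, c:+, d:+, f:+; rest ⊤}
  B9: | IN={c:+, d:+, f:+; rest ⊤} | OUT={c:+, d:+; rest ⊤}

Merge at B4: IN[B4] = OUT[B3] = {a: +, b: -, c: ⊤, d: +, e: ⊤, f: +}
Applying B4's transfer function to that IN value gives OUT[B4] (row B4 above).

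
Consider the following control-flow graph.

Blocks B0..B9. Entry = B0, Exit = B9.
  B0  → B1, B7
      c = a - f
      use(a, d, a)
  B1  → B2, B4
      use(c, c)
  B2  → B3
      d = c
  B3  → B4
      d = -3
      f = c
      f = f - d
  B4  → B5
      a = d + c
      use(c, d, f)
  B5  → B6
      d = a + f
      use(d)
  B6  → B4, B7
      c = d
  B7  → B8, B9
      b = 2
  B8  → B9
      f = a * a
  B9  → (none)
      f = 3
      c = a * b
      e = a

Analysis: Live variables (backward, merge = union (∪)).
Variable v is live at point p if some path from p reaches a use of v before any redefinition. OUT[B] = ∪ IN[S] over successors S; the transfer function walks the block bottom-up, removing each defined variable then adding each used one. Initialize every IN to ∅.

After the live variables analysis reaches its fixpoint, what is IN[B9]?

Converged values:
  B0:  IN={a, d, f}  OUT={a, c, d, f}
  B1:  IN={c, d, f}  OUT={c, d, f}
  B2:  IN={c}  OUT={c}
  B3:  IN={c}  OUT={c, d, f}
  B4:  IN={c, d, f}  OUT={a, f}
  B5:  IN={a, f}  OUT={a, d, f}
  B6:  IN={a, d, f}  OUT={a, c, d, f}
  B7:  IN={a}  OUT={a, b}
  B8:  IN={a, b}  OUT={a, b}
  B9:  IN={a, b}  OUT={}

B9 is the boundary node: OUT[B9] = {}
Applying B9's transfer function to that OUT value gives IN[B9] (row B9 above).

Answer: {a, b}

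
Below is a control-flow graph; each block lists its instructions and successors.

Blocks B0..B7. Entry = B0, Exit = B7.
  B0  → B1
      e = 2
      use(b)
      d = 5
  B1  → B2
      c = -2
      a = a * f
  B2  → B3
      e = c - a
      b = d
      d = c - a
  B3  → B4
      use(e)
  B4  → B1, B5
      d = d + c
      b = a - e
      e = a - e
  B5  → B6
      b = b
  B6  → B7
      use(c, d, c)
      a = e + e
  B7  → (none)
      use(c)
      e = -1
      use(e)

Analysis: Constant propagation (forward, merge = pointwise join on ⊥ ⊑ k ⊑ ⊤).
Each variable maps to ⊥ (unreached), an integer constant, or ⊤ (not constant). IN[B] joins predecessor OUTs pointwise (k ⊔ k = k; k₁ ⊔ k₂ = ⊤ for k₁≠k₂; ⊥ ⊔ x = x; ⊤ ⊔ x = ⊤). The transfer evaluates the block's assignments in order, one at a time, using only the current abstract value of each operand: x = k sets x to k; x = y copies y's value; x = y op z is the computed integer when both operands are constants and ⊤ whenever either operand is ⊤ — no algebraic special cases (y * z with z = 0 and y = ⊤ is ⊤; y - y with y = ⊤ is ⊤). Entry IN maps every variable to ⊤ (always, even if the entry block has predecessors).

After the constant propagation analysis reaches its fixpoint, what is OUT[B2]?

Fixpoint table:
  B0: | IN=(all ⊤) | OUT={d:5, e:2; rest ⊤}
  B1: | IN=(all ⊤) | OUT={c:-2; rest ⊤}
  B2: | IN={c:-2; rest ⊤} | OUT={c:-2; rest ⊤}
  B3: | IN={c:-2; rest ⊤} | OUT={c:-2; rest ⊤}
  B4: | IN={c:-2; rest ⊤} | OUT={c:-2; rest ⊤}
  B5: | IN={c:-2; rest ⊤} | OUT={c:-2; rest ⊤}
  B6: | IN={c:-2; rest ⊤} | OUT={c:-2; rest ⊤}
  B7: | IN={c:-2; rest ⊤} | OUT={c:-2, e:-1; rest ⊤}

Merge at B2: IN[B2] = OUT[B1] = {a: ⊤, b: ⊤, c: -2, d: ⊤, e: ⊤, f: ⊤}
Applying B2's transfer function to that IN value gives OUT[B2] (row B2 above).

Answer: {a: ⊤, b: ⊤, c: -2, d: ⊤, e: ⊤, f: ⊤}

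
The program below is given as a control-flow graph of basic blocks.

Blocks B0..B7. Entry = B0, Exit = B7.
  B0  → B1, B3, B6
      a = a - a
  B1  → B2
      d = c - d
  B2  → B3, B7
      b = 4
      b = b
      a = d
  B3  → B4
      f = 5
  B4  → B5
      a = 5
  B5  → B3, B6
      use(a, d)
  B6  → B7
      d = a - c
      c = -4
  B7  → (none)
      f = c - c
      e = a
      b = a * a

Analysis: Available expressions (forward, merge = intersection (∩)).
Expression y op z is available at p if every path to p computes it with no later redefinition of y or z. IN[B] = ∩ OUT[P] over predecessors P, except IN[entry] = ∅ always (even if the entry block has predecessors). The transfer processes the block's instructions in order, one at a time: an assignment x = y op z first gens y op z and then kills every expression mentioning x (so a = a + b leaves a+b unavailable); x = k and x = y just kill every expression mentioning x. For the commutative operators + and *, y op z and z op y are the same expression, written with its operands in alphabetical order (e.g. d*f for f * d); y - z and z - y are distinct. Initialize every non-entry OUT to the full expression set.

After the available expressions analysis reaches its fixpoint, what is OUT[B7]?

Answer: {a*a, c-c}

Working:
Fixpoint table:
  B0: | IN={} | OUT={}
  B1: | IN={} | OUT={}
  B2: | IN={} | OUT={}
  B3: | IN={} | OUT={}
  B4: | IN={} | OUT={}
  B5: | IN={} | OUT={}
  B6: | IN={} | OUT={}
  B7: | IN={} | OUT={a*a, c-c}

Merge at B7: IN[B7] = OUT[B2] ∩ OUT[B6] = {}
Applying B7's transfer function to that IN value gives OUT[B7] (row B7 above).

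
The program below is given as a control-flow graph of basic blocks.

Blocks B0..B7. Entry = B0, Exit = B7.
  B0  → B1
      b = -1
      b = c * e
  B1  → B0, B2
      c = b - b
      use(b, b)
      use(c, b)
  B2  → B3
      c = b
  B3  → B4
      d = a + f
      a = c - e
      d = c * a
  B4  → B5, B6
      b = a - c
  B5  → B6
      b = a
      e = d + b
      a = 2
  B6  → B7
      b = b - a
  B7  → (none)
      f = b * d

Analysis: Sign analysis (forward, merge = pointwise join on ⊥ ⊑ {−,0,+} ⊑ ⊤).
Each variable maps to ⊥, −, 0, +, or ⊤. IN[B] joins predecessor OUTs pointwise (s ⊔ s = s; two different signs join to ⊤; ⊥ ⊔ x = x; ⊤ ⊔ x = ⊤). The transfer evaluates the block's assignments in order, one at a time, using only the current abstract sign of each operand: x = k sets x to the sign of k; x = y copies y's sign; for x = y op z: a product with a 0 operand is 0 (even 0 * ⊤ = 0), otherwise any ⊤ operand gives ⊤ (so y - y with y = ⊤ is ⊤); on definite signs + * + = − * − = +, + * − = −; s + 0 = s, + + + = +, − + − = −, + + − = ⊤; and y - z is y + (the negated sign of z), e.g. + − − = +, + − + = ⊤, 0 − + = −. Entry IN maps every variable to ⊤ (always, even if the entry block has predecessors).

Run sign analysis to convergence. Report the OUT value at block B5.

Per-block solution:
  B0:   IN=(all ⊤)   OUT=(all ⊤)
  B1:   IN=(all ⊤)   OUT=(all ⊤)
  B2:   IN=(all ⊤)   OUT=(all ⊤)
  B3:   IN=(all ⊤)   OUT=(all ⊤)
  B4:   IN=(all ⊤)   OUT=(all ⊤)
  B5:   IN=(all ⊤)   OUT={a:+; rest ⊤}
  B6:   IN=(all ⊤)   OUT=(all ⊤)
  B7:   IN=(all ⊤)   OUT=(all ⊤)

Merge at B5: IN[B5] = OUT[B4] = {a: ⊤, b: ⊤, c: ⊤, d: ⊤, e: ⊤, f: ⊤}
Applying B5's transfer function to that IN value gives OUT[B5] (row B5 above).

Answer: {a: +, b: ⊤, c: ⊤, d: ⊤, e: ⊤, f: ⊤}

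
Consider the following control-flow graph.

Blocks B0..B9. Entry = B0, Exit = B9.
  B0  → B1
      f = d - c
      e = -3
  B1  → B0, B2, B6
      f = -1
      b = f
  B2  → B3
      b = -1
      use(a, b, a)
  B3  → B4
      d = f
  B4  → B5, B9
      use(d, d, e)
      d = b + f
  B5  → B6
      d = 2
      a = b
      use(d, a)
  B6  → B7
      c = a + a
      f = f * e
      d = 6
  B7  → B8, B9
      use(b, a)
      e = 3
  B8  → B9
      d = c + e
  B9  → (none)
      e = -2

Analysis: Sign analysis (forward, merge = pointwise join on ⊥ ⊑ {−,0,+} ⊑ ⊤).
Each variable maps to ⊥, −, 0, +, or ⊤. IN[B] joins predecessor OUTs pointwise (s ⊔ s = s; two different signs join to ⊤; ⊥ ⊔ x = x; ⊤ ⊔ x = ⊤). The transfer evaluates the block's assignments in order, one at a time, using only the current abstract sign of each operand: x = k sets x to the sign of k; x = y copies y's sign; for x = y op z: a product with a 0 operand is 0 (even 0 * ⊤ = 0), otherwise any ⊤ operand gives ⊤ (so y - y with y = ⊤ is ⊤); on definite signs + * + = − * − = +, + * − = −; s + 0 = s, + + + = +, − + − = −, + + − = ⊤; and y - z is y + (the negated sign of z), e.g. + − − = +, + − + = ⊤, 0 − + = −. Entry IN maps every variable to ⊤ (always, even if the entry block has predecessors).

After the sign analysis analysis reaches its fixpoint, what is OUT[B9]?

Fixpoint table:
  B0: | IN=(all ⊤) | OUT={e:-; rest ⊤}
  B1: | IN={e:-; rest ⊤} | OUT={b:-, e:-, f:-; rest ⊤}
  B2: | IN={b:-, e:-, f:-; rest ⊤} | OUT={b:-, e:-, f:-; rest ⊤}
  B3: | IN={b:-, e:-, f:-; rest ⊤} | OUT={b:-, d:-, e:-, f:-; rest ⊤}
  B4: | IN={b:-, d:-, e:-, f:-; rest ⊤} | OUT={b:-, d:-, e:-, f:-; rest ⊤}
  B5: | IN={b:-, d:-, e:-, f:-; rest ⊤} | OUT={a:-, b:-, d:+, e:-, f:-; rest ⊤}
  B6: | IN={b:-, e:-, f:-; rest ⊤} | OUT={b:-, d:+, e:-, f:+; rest ⊤}
  B7: | IN={b:-, d:+, e:-, f:+; rest ⊤} | OUT={b:-, d:+, e:+, f:+; rest ⊤}
  B8: | IN={b:-, d:+, e:+, f:+; rest ⊤} | OUT={b:-, e:+, f:+; rest ⊤}
  B9: | IN={b:-; rest ⊤} | OUT={b:-, e:-; rest ⊤}

Merge at B9: IN[B9] = OUT[B4] ⊔ OUT[B7] ⊔ OUT[B8] = {a: ⊤, b: -, c: ⊤, d: ⊤, e: ⊤, f: ⊤}
Applying B9's transfer function to that IN value gives OUT[B9] (row B9 above).

Answer: {a: ⊤, b: -, c: ⊤, d: ⊤, e: -, f: ⊤}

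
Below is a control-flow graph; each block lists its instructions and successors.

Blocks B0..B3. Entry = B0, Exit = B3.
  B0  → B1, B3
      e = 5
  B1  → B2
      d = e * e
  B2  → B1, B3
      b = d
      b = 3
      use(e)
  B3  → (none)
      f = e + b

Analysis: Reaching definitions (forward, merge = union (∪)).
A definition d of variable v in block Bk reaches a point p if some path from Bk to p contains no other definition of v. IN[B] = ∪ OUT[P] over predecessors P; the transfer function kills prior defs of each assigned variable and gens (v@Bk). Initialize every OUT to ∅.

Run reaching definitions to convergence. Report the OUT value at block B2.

Converged values:
  B0:   IN={}   OUT={e@B0}
  B1:   IN={b@B2, d@B1, e@B0}   OUT={b@B2, d@B1, e@B0}
  B2:   IN={b@B2, d@B1, e@B0}   OUT={b@B2, d@B1, e@B0}
  B3:   IN={b@B2, d@B1, e@B0}   OUT={b@B2, d@B1, e@B0, f@B3}

Merge at B2: IN[B2] = OUT[B1] = {b@B2, d@B1, e@B0}
Applying B2's transfer function to that IN value gives OUT[B2] (row B2 above).

Answer: {b@B2, d@B1, e@B0}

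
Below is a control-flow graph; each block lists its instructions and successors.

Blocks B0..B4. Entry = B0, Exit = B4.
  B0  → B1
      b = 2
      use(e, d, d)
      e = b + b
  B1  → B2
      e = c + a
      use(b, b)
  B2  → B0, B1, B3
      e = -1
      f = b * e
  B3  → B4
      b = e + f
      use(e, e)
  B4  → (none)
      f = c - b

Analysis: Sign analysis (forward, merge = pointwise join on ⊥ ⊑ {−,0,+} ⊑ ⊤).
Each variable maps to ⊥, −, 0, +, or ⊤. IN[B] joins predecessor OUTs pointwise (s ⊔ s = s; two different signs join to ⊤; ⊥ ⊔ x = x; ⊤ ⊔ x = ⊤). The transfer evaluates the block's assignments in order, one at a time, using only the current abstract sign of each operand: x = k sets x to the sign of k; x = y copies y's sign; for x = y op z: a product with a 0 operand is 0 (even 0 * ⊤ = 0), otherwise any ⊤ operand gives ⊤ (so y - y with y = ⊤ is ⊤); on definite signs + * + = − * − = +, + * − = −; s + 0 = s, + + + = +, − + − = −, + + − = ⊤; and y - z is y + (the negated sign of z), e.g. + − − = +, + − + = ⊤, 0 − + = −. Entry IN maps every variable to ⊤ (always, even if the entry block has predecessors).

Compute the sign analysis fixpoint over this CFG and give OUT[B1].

Fixpoint table:
  B0:   IN=(all ⊤)   OUT={b:+, e:+; rest ⊤}
  B1:   IN={b:+; rest ⊤}   OUT={b:+; rest ⊤}
  B2:   IN={b:+; rest ⊤}   OUT={b:+, e:-, f:-; rest ⊤}
  B3:   IN={b:+, e:-, f:-; rest ⊤}   OUT={b:-, e:-, f:-; rest ⊤}
  B4:   IN={b:-, e:-, f:-; rest ⊤}   OUT={b:-, e:-; rest ⊤}

Merge at B1: IN[B1] = OUT[B0] ⊔ OUT[B2] = {a: ⊤, b: +, c: ⊤, d: ⊤, e: ⊤, f: ⊤}
Applying B1's transfer function to that IN value gives OUT[B1] (row B1 above).

Answer: {a: ⊤, b: +, c: ⊤, d: ⊤, e: ⊤, f: ⊤}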